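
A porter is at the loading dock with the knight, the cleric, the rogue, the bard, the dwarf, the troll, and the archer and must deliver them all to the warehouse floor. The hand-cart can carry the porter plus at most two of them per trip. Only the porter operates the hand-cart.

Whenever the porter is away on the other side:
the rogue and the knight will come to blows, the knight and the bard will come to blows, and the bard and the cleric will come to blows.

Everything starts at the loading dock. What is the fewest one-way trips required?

7

Counting alone: the porter can take at most 2 across per trip to the warehouse floor, so moving all 7 needs at least 4 loaded trips out, with a return between consecutive ones — at least 7 crossings.
The plan below uses exactly 7 crossings, so it is optimal:
1. Porter goes to the warehouse floor with the cleric and the knight.
2. Porter goes back to the loading dock alone.
3. Porter goes to the warehouse floor with the dwarf.
4. Porter goes back to the loading dock alone.
5. Porter goes to the warehouse floor with the archer and the troll.
6. Porter goes back to the loading dock alone.
7. Porter goes to the warehouse floor with the bard and the rogue.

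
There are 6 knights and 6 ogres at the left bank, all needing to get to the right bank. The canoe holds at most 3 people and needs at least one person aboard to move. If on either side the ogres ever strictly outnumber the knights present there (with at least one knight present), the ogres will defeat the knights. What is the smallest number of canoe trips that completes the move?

impossible

Following every safe sequence of crossings from the start, the most of the 12 that can be at the right bank as the canoe arrives there on crossings 1, 3, 5 is 3, 5, 6 respectively; the best ever achieved is 6 of 12.
From crossing 7 on, no configuration arises that was not already reachable earlier: only 17 distinct safe configurations (who is on which side, and where the canoe is) can ever be reached, none of them has everyone across, and every continuation just revisits them. They are: 0 knights + 0 ogres across (canoe back at the start); 0 knights + 1 ogre across (canoe there); 0 knights + 1 ogre across (canoe back at the start); 0 knights + 2 ogres across (canoe there); 0 knights + 2 ogres across (canoe back at the start); 0 knights + 3 ogres across (canoe there); 0 knights + 3 ogres across (canoe back at the start); 0 knights + 4 ogres across (canoe there); 0 knights + 4 ogres across (canoe back at the start); 0 knights + 5 ogres across (canoe there); 0 knights + 5 ogres across (canoe back at the start); 0 knights + 6 ogres across (canoe there); 1 knight + 1 ogre across (canoe there); 1 knight + 1 ogre across (canoe back at the start); 2 knights + 2 ogres across (canoe there); 2 knights + 2 ogres across (canoe back at the start); 3 knights + 3 ogres across (canoe there). So no valid plan exists.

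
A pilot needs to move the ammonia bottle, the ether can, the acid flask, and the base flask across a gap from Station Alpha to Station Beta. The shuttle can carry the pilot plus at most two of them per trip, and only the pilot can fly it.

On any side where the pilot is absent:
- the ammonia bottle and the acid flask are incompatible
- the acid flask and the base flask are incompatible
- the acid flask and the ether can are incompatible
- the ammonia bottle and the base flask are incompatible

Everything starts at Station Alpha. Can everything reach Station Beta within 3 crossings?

No

Counting alone: the pilot can take at most 2 across per trip to Station Beta, so moving all 4 needs at least 2 loaded trips out, with a return between consecutive ones — at least 3 crossings.
The safety rule pushes this higher. Following every safe sequence of crossings, the most of the 4 that can be at Station Beta as the shuttle arrives there on crossing 3 is 3 — never all 4.
So the move cannot be finished within 3 crossings. (The shortest complete plan takes 5:)
1. Pilot goes to Station Beta with the acid flask and the ammonia bottle.
2. Pilot goes back to Station Alpha with the ammonia bottle.
3. Pilot goes to Station Beta with the ammonia bottle and the ether can.
4. Pilot goes back to Station Alpha with the acid flask.
5. Pilot goes to Station Beta with the acid flask and the base flask.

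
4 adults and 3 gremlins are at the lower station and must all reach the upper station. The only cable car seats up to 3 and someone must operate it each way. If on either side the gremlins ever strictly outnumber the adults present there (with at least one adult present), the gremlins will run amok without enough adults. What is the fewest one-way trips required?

Counting alone: each trip to the upper station takes at most 3 across and each return brings at least 1 back, so after t trips out (and t−1 returns) at most 3t − (t−1) of the 7 are across; that first reaches 7 at t = 3, so at least 5 crossings are needed.
The plan below uses exactly 5 crossings, so it is optimal:
1. 3 gremlins → the upper station.  (the lower station: 4A 0G; the upper station: 0A 3G)
2. 1 gremlin ← the lower station.  (the lower station: 4A 1G; the upper station: 0A 2G)
3. 3 adults → the upper station.  (the lower station: 1A 1G; the upper station: 3A 2G)
4. 1 adult ← the lower station.  (the lower station: 2A 1G; the upper station: 2A 2G)
5. 2 adults and 1 gremlin → the upper station.  (the lower station: 0A 0G; the upper station: 4A 3G)

5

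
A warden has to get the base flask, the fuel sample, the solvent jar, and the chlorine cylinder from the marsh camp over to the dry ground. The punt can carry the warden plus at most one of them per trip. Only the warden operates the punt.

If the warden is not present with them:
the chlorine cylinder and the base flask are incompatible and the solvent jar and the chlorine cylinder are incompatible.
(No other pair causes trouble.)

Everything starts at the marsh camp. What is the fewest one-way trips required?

9

Counting alone: the warden can take at most 1 across per trip to the dry ground, so moving all 4 needs at least 4 loaded trips out, with a return between consecutive ones — at least 7 crossings.
The safety rule pushes this higher. Following every safe sequence of crossings, the most of the 4 that can be at the dry ground as the punt arrives there on crossing 7 is 3 — never all 4.
So no plan with fewer than 9 crossings exists, and this one achieves 9:
1. Warden goes to the dry ground with the chlorine cylinder.
2. Warden goes back to the marsh camp alone.
3. Warden goes to the dry ground with the base flask.
4. Warden goes back to the marsh camp with the chlorine cylinder.
5. Warden goes to the dry ground with the solvent jar.
6. Warden goes back to the marsh camp alone.
7. Warden goes to the dry ground with the fuel sample.
8. Warden goes back to the marsh camp alone.
9. Warden goes to the dry ground with the chlorine cylinder.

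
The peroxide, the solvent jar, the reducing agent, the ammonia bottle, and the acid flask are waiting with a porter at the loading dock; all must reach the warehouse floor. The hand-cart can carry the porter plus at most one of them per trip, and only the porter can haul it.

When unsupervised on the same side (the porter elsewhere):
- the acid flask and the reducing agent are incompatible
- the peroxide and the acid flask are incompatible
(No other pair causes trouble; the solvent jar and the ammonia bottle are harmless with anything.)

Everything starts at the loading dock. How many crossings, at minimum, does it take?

Counting alone: the porter can take at most 1 across per trip to the warehouse floor, so moving all 5 needs at least 5 loaded trips out, with a return between consecutive ones — at least 9 crossings.
The safety rule pushes this higher. Following every safe sequence of crossings, the most of the 5 that can be at the warehouse floor as the hand-cart arrives there on crossing 9 is 4 — never all 5.
So no plan with fewer than 11 crossings exists, and this one achieves 11:
1. Porter goes to the warehouse floor with the acid flask.
2. Porter goes back to the loading dock alone.
3. Porter goes to the warehouse floor with the peroxide.
4. Porter goes back to the loading dock with the acid flask.
5. Porter goes to the warehouse floor with the reducing agent.
6. Porter goes back to the loading dock alone.
7. Porter goes to the warehouse floor with the solvent jar.
8. Porter goes back to the loading dock alone.
9. Porter goes to the warehouse floor with the ammonia bottle.
10. Porter goes back to the loading dock alone.
11. Porter goes to the warehouse floor with the acid flask.

11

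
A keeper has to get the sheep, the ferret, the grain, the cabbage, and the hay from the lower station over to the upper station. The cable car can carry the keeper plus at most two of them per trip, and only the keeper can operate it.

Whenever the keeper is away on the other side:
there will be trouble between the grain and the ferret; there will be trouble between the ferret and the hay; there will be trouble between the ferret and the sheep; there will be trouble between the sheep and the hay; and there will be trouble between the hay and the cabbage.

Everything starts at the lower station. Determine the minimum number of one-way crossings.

7

Counting alone: the keeper can take at most 2 across per trip to the upper station, so moving all 5 needs at least 3 loaded trips out, with a return between consecutive ones — at least 5 crossings.
The safety rule pushes this higher. Following every safe sequence of crossings, the most of the 5 that can be at the upper station as the cable car arrives there on crossing 5 is 4 — never all 5.
So no plan with fewer than 7 crossings exists, and this one achieves 7:
1. Keeper goes to the upper station with the ferret and the hay.  [the lower station: the cabbage, the grain, the sheep | the upper station: the ferret, the hay]
2. Keeper goes back to the lower station with the ferret.  [the lower station: the cabbage, the ferret, the grain, the sheep | the upper station: the hay]
3. Keeper goes to the upper station with the grain and the sheep.  [the lower station: the cabbage, the ferret | the upper station: the grain, the hay, the sheep]
4. Keeper goes back to the lower station with the sheep.  [the lower station: the cabbage, the ferret, the sheep | the upper station: the grain, the hay]
5. Keeper goes to the upper station with the cabbage and the sheep.  [the lower station: the ferret | the upper station: the cabbage, the grain, the hay, the sheep]
6. Keeper goes back to the lower station with the hay.  [the lower station: the ferret, the hay | the upper station: the cabbage, the grain, the sheep]
7. Keeper goes to the upper station with the ferret and the hay.  [the lower station: — | the upper station: the cabbage, the ferret, the grain, the hay, the sheep]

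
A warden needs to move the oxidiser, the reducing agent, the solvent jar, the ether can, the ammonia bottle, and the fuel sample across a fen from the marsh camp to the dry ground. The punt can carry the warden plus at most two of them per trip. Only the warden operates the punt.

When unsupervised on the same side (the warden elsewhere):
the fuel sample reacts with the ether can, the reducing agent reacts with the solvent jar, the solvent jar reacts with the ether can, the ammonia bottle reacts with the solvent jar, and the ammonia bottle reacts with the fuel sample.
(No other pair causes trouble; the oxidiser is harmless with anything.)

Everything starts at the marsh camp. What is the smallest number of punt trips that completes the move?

Counting alone: the warden can take at most 2 across per trip to the dry ground, so moving all 6 needs at least 3 loaded trips out, with a return between consecutive ones — at least 5 crossings.
The safety rule pushes this higher. Following every safe sequence of crossings, the most of the 6 that can be at the dry ground as the punt arrives there on crossing 5 is 5 — never all 6.
So no plan with fewer than 7 crossings exists, and this one achieves 7:
1. Warden goes to the dry ground with the fuel sample and the solvent jar.
2. Warden goes back to the marsh camp alone.
3. Warden goes to the dry ground with the oxidiser and the reducing agent.
4. Warden goes back to the marsh camp with the solvent jar.
5. Warden goes to the dry ground with the ammonia bottle and the ether can.
6. Warden goes back to the marsh camp with the fuel sample.
7. Warden goes to the dry ground with the fuel sample and the solvent jar.

7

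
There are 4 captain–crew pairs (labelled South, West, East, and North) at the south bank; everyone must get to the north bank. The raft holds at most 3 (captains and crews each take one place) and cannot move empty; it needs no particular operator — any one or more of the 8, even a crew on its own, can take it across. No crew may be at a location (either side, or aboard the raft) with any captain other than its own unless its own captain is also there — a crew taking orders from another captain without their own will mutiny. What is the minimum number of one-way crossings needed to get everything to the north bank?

Counting alone: each trip to the north bank takes at most 3 across and each return brings at least 1 back, so after t trips out (and t−1 returns) at most 3t − (t−1) of the 8 are across; that first reaches 8 at t = 4, so at least 7 crossings are needed.
The safety rule pushes this higher. Following every safe sequence of crossings, the most of the 8 that can be at the north bank as the raft arrives there on crossing 7 is 7 — never all 8.
So no plan with fewer than 9 crossings exists, and this one achieves 9:
1. captain South and crew South cross → the north bank.
2. captain South crosses ← the south bank.
3. captain South, captain West, and crew West cross → the north bank.
4. captain South and crew South cross ← the south bank.
5. captain East, captain North, and captain South cross → the north bank.
6. crew West crosses ← the south bank.
7. crew South and crew West cross → the north bank.
8. crew South crosses ← the south bank.
9. crew East, crew North, and crew South cross → the north bank.

9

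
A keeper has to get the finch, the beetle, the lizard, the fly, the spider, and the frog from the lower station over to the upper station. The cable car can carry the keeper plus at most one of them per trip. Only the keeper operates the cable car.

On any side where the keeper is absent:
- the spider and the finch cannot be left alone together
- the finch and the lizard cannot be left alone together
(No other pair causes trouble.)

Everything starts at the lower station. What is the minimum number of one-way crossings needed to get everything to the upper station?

13

Counting alone: the keeper can take at most 1 across per trip to the upper station, so moving all 6 needs at least 6 loaded trips out, with a return between consecutive ones — at least 11 crossings.
The safety rule pushes this higher. Following every safe sequence of crossings, the most of the 6 that can be at the upper station as the cable car arrives there on crossing 11 is 5 — never all 6.
So no plan with fewer than 13 crossings exists, and this one achieves 13:
1. Keeper goes to the upper station with the finch.  [the lower station: the beetle, the fly, the frog, the lizard, the spider | the upper station: the finch]
2. Keeper goes back to the lower station alone.  [the lower station: the beetle, the fly, the frog, the lizard, the spider | the upper station: the finch]
3. Keeper goes to the upper station with the beetle.  [the lower station: the fly, the frog, the lizard, the spider | the upper station: the beetle, the finch]
4. Keeper goes back to the lower station alone.  [the lower station: the fly, the frog, the lizard, the spider | the upper station: the beetle, the finch]
5. Keeper goes to the upper station with the lizard.  [the lower station: the fly, the frog, the spider | the upper station: the beetle, the finch, the lizard]
6. Keeper goes back to the lower station with the finch.  [the lower station: the finch, the fly, the frog, the spider | the upper station: the beetle, the lizard]
7. Keeper goes to the upper station with the spider.  [the lower station: the finch, the fly, the frog | the upper station: the beetle, the lizard, the spider]
8. Keeper goes back to the lower station alone.  [the lower station: the finch, the fly, the frog | the upper station: the beetle, the lizard, the spider]
9. Keeper goes to the upper station with the fly.  [the lower station: the finch, the frog | the upper station: the beetle, the fly, the lizard, the spider]
10. Keeper goes back to the lower station alone.  [the lower station: the finch, the frog | the upper station: the beetle, the fly, the lizard, the spider]
11. Keeper goes to the upper station with the frog.  [the lower station: the finch | the upper station: the beetle, the fly, the frog, the lizard, the spider]
12. Keeper goes back to the lower station alone.  [the lower station: the finch | the upper station: the beetle, the fly, the frog, the lizard, the spider]
13. Keeper goes to the upper station with the finch.  [the lower station: — | the upper station: the beetle, the finch, the fly, the frog, the lizard, the spider]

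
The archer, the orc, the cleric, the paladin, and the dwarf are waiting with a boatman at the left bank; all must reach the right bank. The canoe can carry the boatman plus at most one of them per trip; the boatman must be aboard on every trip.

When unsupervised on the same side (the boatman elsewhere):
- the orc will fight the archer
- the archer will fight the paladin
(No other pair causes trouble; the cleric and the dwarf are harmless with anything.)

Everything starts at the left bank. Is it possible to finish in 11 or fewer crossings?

Yes — this plan uses 11 crossings (≤ 11):
1. Boatman goes to the right bank with the archer.  [the left bank: the cleric, the dwarf, the orc, the paladin | the right bank: the archer]
2. Boatman goes back to the left bank alone.  [the left bank: the cleric, the dwarf, the orc, the paladin | the right bank: the archer]
3. Boatman goes to the right bank with the orc.  [the left bank: the cleric, the dwarf, the paladin | the right bank: the archer, the orc]
4. Boatman goes back to the left bank with the archer.  [the left bank: the archer, the cleric, the dwarf, the paladin | the right bank: the orc]
5. Boatman goes to the right bank with the paladin.  [the left bank: the archer, the cleric, the dwarf | the right bank: the orc, the paladin]
6. Boatman goes back to the left bank alone.  [the left bank: the archer, the cleric, the dwarf | the right bank: the orc, the paladin]
7. Boatman goes to the right bank with the cleric.  [the left bank: the archer, the dwarf | the right bank: the cleric, the orc, the paladin]
8. Boatman goes back to the left bank alone.  [the left bank: the archer, the dwarf | the right bank: the cleric, the orc, the paladin]
9. Boatman goes to the right bank with the dwarf.  [the left bank: the archer | the right bank: the cleric, the dwarf, the orc, the paladin]
10. Boatman goes back to the left bank alone.  [the left bank: the archer | the right bank: the cleric, the dwarf, the orc, the paladin]
11. Boatman goes to the right bank with the archer.  [the left bank: — | the right bank: the archer, the cleric, the dwarf, the orc, the paladin]

Yes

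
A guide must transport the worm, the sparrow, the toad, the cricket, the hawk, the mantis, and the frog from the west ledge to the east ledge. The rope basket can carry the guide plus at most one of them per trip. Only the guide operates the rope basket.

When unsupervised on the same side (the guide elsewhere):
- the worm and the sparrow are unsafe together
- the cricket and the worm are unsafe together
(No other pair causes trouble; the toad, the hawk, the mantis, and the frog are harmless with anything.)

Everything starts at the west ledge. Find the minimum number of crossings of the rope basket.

Counting alone: the guide can take at most 1 across per trip to the east ledge, so moving all 7 needs at least 7 loaded trips out, with a return between consecutive ones — at least 13 crossings.
The safety rule pushes this higher. Following every safe sequence of crossings, the most of the 7 that can be at the east ledge as the rope basket arrives there on crossing 13 is 6 — never all 7.
So no plan with fewer than 15 crossings exists, and this one achieves 15:
1. Guide goes to the east ledge with the worm.
2. Guide goes back to the west ledge alone.
3. Guide goes to the east ledge with the sparrow.
4. Guide goes back to the west ledge with the worm.
5. Guide goes to the east ledge with the cricket.
6. Guide goes back to the west ledge alone.
7. Guide goes to the east ledge with the toad.
8. Guide goes back to the west ledge alone.
9. Guide goes to the east ledge with the hawk.
10. Guide goes back to the west ledge alone.
11. Guide goes to the east ledge with the mantis.
12. Guide goes back to the west ledge alone.
13. Guide goes to the east ledge with the frog.
14. Guide goes back to the west ledge alone.
15. Guide goes to the east ledge with the worm.

15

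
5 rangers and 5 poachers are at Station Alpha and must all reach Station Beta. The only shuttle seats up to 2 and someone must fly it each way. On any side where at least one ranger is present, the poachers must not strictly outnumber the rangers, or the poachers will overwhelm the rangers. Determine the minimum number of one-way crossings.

impossible

Following every safe sequence of crossings from the start, the most of the 10 that can be at Station Beta as the shuttle arrives there on crossings 1, 3, 5, 7 is 2, 3, 4, 5 respectively; the best ever achieved is 5 of 10.
From crossing 9 on, no configuration arises that was not already reachable earlier: only 13 distinct safe configurations (who is on which side, and where the shuttle is) can ever be reached, none of them has everyone across, and every continuation just revisits them. They are: 0 rangers + 0 poachers across (shuttle back at the start); 0 rangers + 1 poacher across (shuttle there); 0 rangers + 1 poacher across (shuttle back at the start); 0 rangers + 2 poachers across (shuttle there); 0 rangers + 2 poachers across (shuttle back at the start); 0 rangers + 3 poachers across (shuttle there); 0 rangers + 3 poachers across (shuttle back at the start); 0 rangers + 4 poachers across (shuttle there); 0 rangers + 4 poachers across (shuttle back at the start); 0 rangers + 5 poachers across (shuttle there); 1 ranger + 1 poacher across (shuttle there); 1 ranger + 1 poacher across (shuttle back at the start); 2 rangers + 2 poachers across (shuttle there). So no valid plan exists.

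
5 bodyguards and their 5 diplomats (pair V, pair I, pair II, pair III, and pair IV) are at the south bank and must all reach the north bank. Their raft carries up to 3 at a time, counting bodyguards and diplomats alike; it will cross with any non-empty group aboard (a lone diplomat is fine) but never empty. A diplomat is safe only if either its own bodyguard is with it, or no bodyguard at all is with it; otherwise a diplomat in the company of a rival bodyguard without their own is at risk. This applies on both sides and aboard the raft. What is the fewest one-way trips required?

11

Counting alone: each trip to the north bank takes at most 3 across and each return brings at least 1 back, so after t trips out (and t−1 returns) at most 3t − (t−1) of the 10 are across; that first reaches 10 at t = 5, so at least 9 crossings are needed.
The safety rule pushes this higher. Following every safe sequence of crossings, the most of the 10 that can be at the north bank as the raft arrives there on crossing 9 is 9 — never all 10.
So no plan with fewer than 11 crossings exists, and this one achieves 11:
1. bodyguard V and diplomat V cross → the north bank.
2. bodyguard V crosses ← the south bank.
3. diplomat I, diplomat II, and diplomat III cross → the north bank.
4. diplomat V crosses ← the south bank.
5. bodyguard I, bodyguard II, and bodyguard III cross → the north bank.
6. bodyguard I and diplomat I cross ← the south bank.
7. bodyguard I, bodyguard IV, and bodyguard V cross → the north bank.
8. diplomat II crosses ← the south bank.
9. diplomat I and diplomat V cross → the north bank.
10. diplomat V crosses ← the south bank.
11. diplomat II, diplomat IV, and diplomat V cross → the north bank.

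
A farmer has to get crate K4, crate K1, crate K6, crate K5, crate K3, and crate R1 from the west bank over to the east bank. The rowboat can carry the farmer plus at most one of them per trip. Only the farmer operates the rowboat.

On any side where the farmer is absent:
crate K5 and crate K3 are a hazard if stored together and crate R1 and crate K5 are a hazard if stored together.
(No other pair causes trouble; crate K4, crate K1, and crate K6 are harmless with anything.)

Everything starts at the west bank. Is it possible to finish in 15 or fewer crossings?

Yes — this plan uses 13 crossings (≤ 15):
1. Farmer goes to the east bank with crate K5.
2. Farmer goes back to the west bank alone.
3. Farmer goes to the east bank with crate K4.
4. Farmer goes back to the west bank alone.
5. Farmer goes to the east bank with crate K1.
6. Farmer goes back to the west bank alone.
7. Farmer goes to the east bank with crate K6.
8. Farmer goes back to the west bank alone.
9. Farmer goes to the east bank with crate K3.
10. Farmer goes back to the west bank with crate K5.
11. Farmer goes to the east bank with crate R1.
12. Farmer goes back to the west bank alone.
13. Farmer goes to the east bank with crate K5.

Yes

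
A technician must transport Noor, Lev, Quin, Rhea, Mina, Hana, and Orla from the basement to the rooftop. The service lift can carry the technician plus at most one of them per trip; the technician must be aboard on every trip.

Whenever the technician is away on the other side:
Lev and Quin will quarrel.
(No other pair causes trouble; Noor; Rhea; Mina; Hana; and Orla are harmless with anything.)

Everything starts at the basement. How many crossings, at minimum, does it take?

Counting alone: the technician can take at most 1 across per trip to the rooftop, so moving all 7 needs at least 7 loaded trips out, with a return between consecutive ones — at least 13 crossings.
The plan below uses exactly 13 crossings, so it is optimal:
1. Technician goes to the rooftop with Lev.
2. Technician goes back to the basement alone.
3. Technician goes to the rooftop with Noor.
4. Technician goes back to the basement alone.
5. Technician goes to the rooftop with Rhea.
6. Technician goes back to the basement alone.
7. Technician goes to the rooftop with Mina.
8. Technician goes back to the basement alone.
9. Technician goes to the rooftop with Hana.
10. Technician goes back to the basement alone.
11. Technician goes to the rooftop with Orla.
12. Technician goes back to the basement alone.
13. Technician goes to the rooftop with Quin.

13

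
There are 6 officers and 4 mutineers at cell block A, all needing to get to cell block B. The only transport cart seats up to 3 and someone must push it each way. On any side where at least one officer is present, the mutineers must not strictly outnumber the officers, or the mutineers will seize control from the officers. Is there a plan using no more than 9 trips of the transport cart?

Yes — this plan uses 9 crossings (≤ 9):
1. 2 mutineers → cell block B.  (cell block A: 6O 2M; cell block B: 0O 2M)
2. 1 mutineer ← cell block A.  (cell block A: 6O 3M; cell block B: 0O 1M)
3. 3 mutineers → cell block B.  (cell block A: 6O 0M; cell block B: 0O 4M)
4. 1 mutineer ← cell block A.  (cell block A: 6O 1M; cell block B: 0O 3M)
5. 3 officers → cell block B.  (cell block A: 3O 1M; cell block B: 3O 3M)
6. 1 mutineer ← cell block A.  (cell block A: 3O 2M; cell block B: 3O 2M)
7. 1 officer and 2 mutineers → cell block B.  (cell block A: 2O 0M; cell block B: 4O 4M)
8. 1 mutineer ← cell block A.  (cell block A: 2O 1M; cell block B: 4O 3M)
9. 2 officers and 1 mutineer → cell block B.  (cell block A: 0O 0M; cell block B: 6O 4M)

Yes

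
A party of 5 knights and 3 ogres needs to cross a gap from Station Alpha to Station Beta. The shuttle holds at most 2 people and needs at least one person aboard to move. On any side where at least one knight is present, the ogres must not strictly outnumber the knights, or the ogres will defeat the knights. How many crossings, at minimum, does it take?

Counting alone: each trip to Station Beta takes at most 2 across and each return brings at least 1 back, so after t trips out (and t−1 returns) at most 2t − (t−1) of the 8 are across; that first reaches 8 at t = 7, so at least 13 crossings are needed.
The plan below uses exactly 13 crossings, so it is optimal:
1. 2 ogres → Station Beta.  (Station Alpha: 5K 1O; Station Beta: 0K 2O)
2. 1 ogre ← Station Alpha.  (Station Alpha: 5K 2O; Station Beta: 0K 1O)
3. 2 ogres → Station Beta.  (Station Alpha: 5K 0O; Station Beta: 0K 3O)
4. 1 ogre ← Station Alpha.  (Station Alpha: 5K 1O; Station Beta: 0K 2O)
5. 2 knights → Station Beta.  (Station Alpha: 3K 1O; Station Beta: 2K 2O)
6. 1 ogre ← Station Alpha.  (Station Alpha: 3K 2O; Station Beta: 2K 1O)
7. 1 knight and 1 ogre → Station Beta.  (Station Alpha: 2K 1O; Station Beta: 3K 2O)
8. 1 ogre ← Station Alpha.  (Station Alpha: 2K 2O; Station Beta: 3K 1O)
9. 2 ogres → Station Beta.  (Station Alpha: 2K 0O; Station Beta: 3K 3O)
10. 1 ogre ← Station Alpha.  (Station Alpha: 2K 1O; Station Beta: 3K 2O)
11. 1 knight and 1 ogre → Station Beta.  (Station Alpha: 1K 0O; Station Beta: 4K 3O)
12. 1 ogre ← Station Alpha.  (Station Alpha: 1K 1O; Station Beta: 4K 2O)
13. 1 knight and 1 ogre → Station Beta.  (Station Alpha: 0K 0O; Station Beta: 5K 3O)

13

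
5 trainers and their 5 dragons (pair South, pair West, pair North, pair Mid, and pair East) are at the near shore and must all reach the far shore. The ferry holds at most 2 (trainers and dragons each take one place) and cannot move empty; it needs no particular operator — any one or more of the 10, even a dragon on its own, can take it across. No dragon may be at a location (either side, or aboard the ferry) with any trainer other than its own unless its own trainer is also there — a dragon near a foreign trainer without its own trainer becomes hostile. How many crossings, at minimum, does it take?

Following every safe sequence of crossings from the start, the most of the 10 that can be at the far shore as the ferry arrives there on crossings 1, 3, 5, 7 is 2, 3, 4, 5 respectively; the best ever achieved is 5 of 10.
From crossing 9 on, no configuration arises that was not already reachable earlier: only 82 distinct safe configurations (who is on which side, and where the ferry is) can ever be reached, none of them has everyone across, and every continuation just revisits them. So no valid plan exists.

impossible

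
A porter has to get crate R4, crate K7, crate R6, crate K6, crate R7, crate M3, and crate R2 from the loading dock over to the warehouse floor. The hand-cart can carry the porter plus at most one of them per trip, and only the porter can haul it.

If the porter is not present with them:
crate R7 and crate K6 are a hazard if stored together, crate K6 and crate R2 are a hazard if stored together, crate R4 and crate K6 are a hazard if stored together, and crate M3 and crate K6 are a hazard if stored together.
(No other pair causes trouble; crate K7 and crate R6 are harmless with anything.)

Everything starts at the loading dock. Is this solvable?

No

Following every safe sequence of crossings from the start, the most of the 7 that can be at the warehouse floor as the hand-cart arrives there on crossings 1, 3, 5, 7 is 1, 2, 3, 4 respectively; the best ever achieved is 4 of 7.
From crossing 9 on, no configuration arises that was not already reachable earlier: only 44 distinct safe configurations (who is on which side, and where the hand-cart is) can ever be reached, none of them has everyone across, and every continuation just revisits them. So no valid plan exists.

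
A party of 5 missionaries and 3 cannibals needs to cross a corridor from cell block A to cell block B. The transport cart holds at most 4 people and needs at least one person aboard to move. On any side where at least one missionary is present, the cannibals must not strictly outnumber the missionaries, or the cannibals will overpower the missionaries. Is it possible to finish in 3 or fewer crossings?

No

Counting alone: each trip to cell block B takes at most 4 across and each return brings at least 1 back, so after t trips out (and t−1 returns) at most 4t − (t−1) of the 8 are across; that first reaches 8 at t = 3, so at least 5 crossings are needed.
Since 3 < 5, 3 crossings cannot be enough. (The shortest complete plan in fact takes 5:)
1. 2 cannibals → cell block B.  (cell block A: 5M 1C; cell block B: 0M 2C)
2. 1 cannibal ← cell block A.  (cell block A: 5M 2C; cell block B: 0M 1C)
3. 3 missionaries and 1 cannibal → cell block B.  (cell block A: 2M 1C; cell block B: 3M 2C)
4. 1 cannibal ← cell block A.  (cell block A: 2M 2C; cell block B: 3M 1C)
5. 2 missionaries and 2 cannibals → cell block B.  (cell block A: 0M 0C; cell block B: 5M 3C)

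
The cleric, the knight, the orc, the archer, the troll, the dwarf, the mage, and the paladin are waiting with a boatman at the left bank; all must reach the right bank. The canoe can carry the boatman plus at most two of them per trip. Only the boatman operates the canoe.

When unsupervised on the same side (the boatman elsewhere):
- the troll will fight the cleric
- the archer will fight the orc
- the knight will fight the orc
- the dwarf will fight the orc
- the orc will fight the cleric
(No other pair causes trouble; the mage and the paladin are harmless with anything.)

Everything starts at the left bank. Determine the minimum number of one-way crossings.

9

Counting alone: the boatman can take at most 2 across per trip to the right bank, so moving all 8 needs at least 4 loaded trips out, with a return between consecutive ones — at least 7 crossings.
The safety rule pushes this higher. Following every safe sequence of crossings, the most of the 8 that can be at the right bank as the canoe arrives there on crossing 7 is 7 — never all 8.
So no plan with fewer than 9 crossings exists, and this one achieves 9:
1. Boatman goes to the right bank with the cleric and the orc.
2. Boatman goes back to the left bank with the cleric.
3. Boatman goes to the right bank with the cleric and the knight.
4. Boatman goes back to the left bank with the orc.
5. Boatman goes to the right bank with the archer and the dwarf.
6. Boatman goes back to the left bank alone.
7. Boatman goes to the right bank with the mage and the paladin.
8. Boatman goes back to the left bank alone.
9. Boatman goes to the right bank with the orc and the troll.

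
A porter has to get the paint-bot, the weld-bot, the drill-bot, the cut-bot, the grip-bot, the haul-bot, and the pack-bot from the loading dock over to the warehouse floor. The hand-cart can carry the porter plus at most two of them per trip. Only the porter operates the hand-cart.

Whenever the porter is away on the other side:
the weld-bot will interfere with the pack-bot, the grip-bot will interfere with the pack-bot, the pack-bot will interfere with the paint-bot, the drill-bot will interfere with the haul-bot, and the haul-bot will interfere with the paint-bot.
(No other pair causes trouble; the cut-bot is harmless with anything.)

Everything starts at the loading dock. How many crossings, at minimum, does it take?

Counting alone: the porter can take at most 2 across per trip to the warehouse floor, so moving all 7 needs at least 4 loaded trips out, with a return between consecutive ones — at least 7 crossings.
The safety rule pushes this higher. Following every safe sequence of crossings, the most of the 7 that can be at the warehouse floor as the hand-cart arrives there on crossing 7 is 6 — never all 7.
So no plan with fewer than 9 crossings exists, and this one achieves 9:
1. Porter goes to the warehouse floor with the haul-bot and the pack-bot.
2. Porter goes back to the loading dock alone.
3. Porter goes to the warehouse floor with the weld-bot.
4. Porter goes back to the loading dock with the pack-bot.
5. Porter goes to the warehouse floor with the grip-bot and the paint-bot.
6. Porter goes back to the loading dock with the haul-bot.
7. Porter goes to the warehouse floor with the cut-bot and the drill-bot.
8. Porter goes back to the loading dock alone.
9. Porter goes to the warehouse floor with the haul-bot and the pack-bot.

9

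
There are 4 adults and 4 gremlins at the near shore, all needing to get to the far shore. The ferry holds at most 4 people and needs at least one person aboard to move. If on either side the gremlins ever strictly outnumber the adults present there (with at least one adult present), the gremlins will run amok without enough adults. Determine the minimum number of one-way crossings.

Counting alone: each trip to the far shore takes at most 4 across and each return brings at least 1 back, so after t trips out (and t−1 returns) at most 4t − (t−1) of the 8 are across; that first reaches 8 at t = 3, so at least 5 crossings are needed.
The plan below uses exactly 5 crossings, so it is optimal:
1. 2 gremlins → the far shore.  (the near shore: 4A 2G; the far shore: 0A 2G)
2. 1 gremlin ← the near shore.  (the near shore: 4A 3G; the far shore: 0A 1G)
3. 4 adults → the far shore.  (the near shore: 0A 3G; the far shore: 4A 1G)
4. 1 gremlin ← the near shore.  (the near shore: 0A 4G; the far shore: 4A 0G)
5. 4 gremlins → the far shore.  (the near shore: 0A 0G; the far shore: 4A 4G)

5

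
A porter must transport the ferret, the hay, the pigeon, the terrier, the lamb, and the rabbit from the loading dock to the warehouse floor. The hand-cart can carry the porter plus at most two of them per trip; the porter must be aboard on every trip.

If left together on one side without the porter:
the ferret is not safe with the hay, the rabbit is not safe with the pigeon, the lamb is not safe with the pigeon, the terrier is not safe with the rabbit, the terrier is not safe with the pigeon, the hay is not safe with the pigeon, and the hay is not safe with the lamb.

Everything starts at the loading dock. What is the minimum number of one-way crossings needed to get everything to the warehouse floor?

impossible

Whatever the first load, the items left behind include a forbidden pair without the porter. No opening move is safe, so no plan exists.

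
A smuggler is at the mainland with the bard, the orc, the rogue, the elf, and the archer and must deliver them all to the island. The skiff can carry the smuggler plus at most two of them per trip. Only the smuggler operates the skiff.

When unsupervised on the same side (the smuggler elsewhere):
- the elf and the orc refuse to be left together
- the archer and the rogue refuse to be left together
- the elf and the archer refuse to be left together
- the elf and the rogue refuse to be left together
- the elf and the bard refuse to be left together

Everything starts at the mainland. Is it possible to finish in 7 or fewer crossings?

Yes

Yes — this plan uses 7 crossings (≤ 7):
1. Smuggler goes to the island with the elf and the rogue.
2. Smuggler goes back to the mainland with the rogue.
3. Smuggler goes to the island with the bard and the rogue.
4. Smuggler goes back to the mainland with the elf.
5. Smuggler goes to the island with the elf and the orc.
6. Smuggler goes back to the mainland with the elf.
7. Smuggler goes to the island with the archer and the elf.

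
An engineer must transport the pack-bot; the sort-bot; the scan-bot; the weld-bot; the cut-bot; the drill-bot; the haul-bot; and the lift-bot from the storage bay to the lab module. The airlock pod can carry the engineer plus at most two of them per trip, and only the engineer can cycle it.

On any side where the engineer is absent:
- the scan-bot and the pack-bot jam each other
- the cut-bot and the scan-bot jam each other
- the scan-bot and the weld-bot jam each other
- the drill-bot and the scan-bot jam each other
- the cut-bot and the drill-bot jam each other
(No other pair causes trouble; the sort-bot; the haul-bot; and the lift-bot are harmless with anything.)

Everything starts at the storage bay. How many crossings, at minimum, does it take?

Counting alone: the engineer can take at most 2 across per trip to the lab module, so moving all 8 needs at least 4 loaded trips out, with a return between consecutive ones — at least 7 crossings.
The safety rule pushes this higher. Following every safe sequence of crossings, the most of the 8 that can be at the lab module as the airlock pod arrives there on crossings 7, 9, 11 is 5, 6, 7 respectively — never all 8.
So no plan with fewer than 13 crossings exists, and this one achieves 13:
1. Engineer goes to the lab module with the cut-bot and the scan-bot.
2. Engineer goes back to the storage bay with the scan-bot.
3. Engineer goes to the lab module with the pack-bot and the scan-bot.
4. Engineer goes back to the storage bay with the scan-bot.
5. Engineer goes to the lab module with the scan-bot and the sort-bot.
6. Engineer goes back to the storage bay with the scan-bot.
7. Engineer goes to the lab module with the scan-bot and the weld-bot.
8. Engineer goes back to the storage bay with the scan-bot.
9. Engineer goes to the lab module with the haul-bot and the scan-bot.
10. Engineer goes back to the storage bay with the scan-bot.
11. Engineer goes to the lab module with the lift-bot and the scan-bot.
12. Engineer goes back to the storage bay with the scan-bot.
13. Engineer goes to the lab module with the drill-bot and the scan-bot.

13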